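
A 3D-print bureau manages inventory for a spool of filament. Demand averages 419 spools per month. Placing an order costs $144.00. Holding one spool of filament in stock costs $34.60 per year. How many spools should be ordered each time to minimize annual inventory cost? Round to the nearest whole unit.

Annual demand D = 419 × 12 = 5,028.
EOQ = √(2DS / H) = √(2 × 5,028 × 144 / 34.6).
= √(1,448,064 / 34.6) = √41,851.5607 ≈ 204.577.

Q* ≈ 205 spools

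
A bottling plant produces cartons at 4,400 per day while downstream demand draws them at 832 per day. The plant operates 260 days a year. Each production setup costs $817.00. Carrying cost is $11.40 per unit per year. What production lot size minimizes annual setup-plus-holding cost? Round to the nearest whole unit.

Q* ≈ 6,184 cartons

Annual demand D = 832 × 260 = 216,320.
Production build-up factor (1 − d/p) = 1 − 832/4,400 = 0.8109.
Q* = √(2DS / (H(1 − d/p))) = √(2 × 216,320 × 817 / (11.4 × 0.8109)).
= √(353,466,880 / 9.2444) ≈ 6183.521.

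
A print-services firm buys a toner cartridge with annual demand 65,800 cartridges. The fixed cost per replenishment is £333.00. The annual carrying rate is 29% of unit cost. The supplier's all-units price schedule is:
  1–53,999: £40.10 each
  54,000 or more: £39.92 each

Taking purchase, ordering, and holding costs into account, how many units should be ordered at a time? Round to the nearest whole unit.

Q* ≈ 1,941 cartridges

Holding cost per unit per year at price C is H = 0.29·C.
Evaluate total cost at each tier's feasible EOQ or, if the EOQ is below the tier, at the tier's minimum quantity.
EOQ at £40.10 = 1941.2 (feasible in tier 1): TC = 65,800×£40.10 + (65,800/1941.2)×333 + (1941.2/2)×0.29×£40.10 = £2,661,154.66.
EOQ at £39.92 = 1945.6 < 54000, so use break Q=54000: TC = 65,800×£39.92 + (65,800/54000.0)×333 + (54000.0/2)×0.29×£39.92 = £2,939,715.37.
Lowest total cost is £2,661,154.66 at Q = 1941.2.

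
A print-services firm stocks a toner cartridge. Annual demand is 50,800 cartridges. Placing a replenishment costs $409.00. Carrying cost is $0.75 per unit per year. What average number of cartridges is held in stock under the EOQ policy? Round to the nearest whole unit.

EOQ = √(2DS/H) = √(2 × 50,800 × 409 / 0.75) ≈ 7443.51.
Average inventory = Q*/2 ≈ 7443.51 / 2 = 3721.756.

Average inventory ≈ 3,722 cartridges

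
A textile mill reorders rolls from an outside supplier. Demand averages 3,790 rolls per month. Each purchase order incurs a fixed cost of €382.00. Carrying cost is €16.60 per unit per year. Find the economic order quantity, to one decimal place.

Q* ≈ 1,446.8 rolls

Annual demand D = 3,790 × 12 = 45,480.
EOQ = √(2DS / H) = √(2 × 45,480 × 382 / 16.6).
= √(34,746,720 / 16.6) = √2,093,175.9036 ≈ 1446.781.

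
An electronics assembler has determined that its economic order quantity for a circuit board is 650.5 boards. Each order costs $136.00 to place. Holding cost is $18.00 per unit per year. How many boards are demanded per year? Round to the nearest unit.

Invert the EOQ relation Q*² = 2DS/H.
From Q* = √(2DS/H): D = Q*²H / (2S) = 650.5² × 18 / (2 × 136) = 28002.590.

D ≈ 28,003 boards per year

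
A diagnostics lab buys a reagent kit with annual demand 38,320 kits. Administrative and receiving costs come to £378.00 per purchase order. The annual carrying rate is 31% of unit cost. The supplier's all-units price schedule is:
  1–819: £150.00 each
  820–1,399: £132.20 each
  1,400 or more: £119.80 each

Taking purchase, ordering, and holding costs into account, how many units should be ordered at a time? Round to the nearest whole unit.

Holding cost per unit per year at price C is H = 0.31·C.
Candidates are each tier's EOQ (if it falls in that tier) and each price-break quantity.
EOQ at £150.00 = 789.3 (feasible in tier 1): TC = 38,320×£150.00 + (38,320/789.3)×378 + (789.3/2)×0.31×£150.00 = £5,784,702.88.
EOQ at £132.20 = 840.8 (feasible in tier 2): TC = 38,320×£132.20 + (38,320/840.8)×378 + (840.8/2)×0.31×£132.20 = £5,100,360.43.
EOQ at £119.80 = 883.2 < 1400, so use break Q=1400: TC = 38,320×£119.80 + (38,320/1400.0)×378 + (1400.0/2)×0.31×£119.80 = £4,627,079.00.
Lowest total cost is £4,627,079.00 at Q = 1400.0.

Q* ≈ 1,400 kits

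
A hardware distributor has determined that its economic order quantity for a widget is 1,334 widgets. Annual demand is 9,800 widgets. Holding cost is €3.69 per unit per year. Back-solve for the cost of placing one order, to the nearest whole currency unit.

S ≈ €335

Invert the EOQ relation Q*² = 2DS/H.
From Q* = √(2DS/H): S = Q*²H / (2D) = 1,334² × 3.69 / (2 × 9,800) = 335.0287.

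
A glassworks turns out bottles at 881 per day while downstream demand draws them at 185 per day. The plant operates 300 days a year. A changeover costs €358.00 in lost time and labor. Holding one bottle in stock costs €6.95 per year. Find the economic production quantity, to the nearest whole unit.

Q* ≈ 2,690 bottles

Annual demand D = 185 × 300 = 55,500.
Production build-up factor (1 − d/p) = 1 − 185/881 = 0.7900.
Q* = √(2DS / (H(1 − d/p))) = √(2 × 55,500 × 358 / (6.95 × 0.7900)).
= √(39,738,000 / 5.4906) ≈ 2690.258.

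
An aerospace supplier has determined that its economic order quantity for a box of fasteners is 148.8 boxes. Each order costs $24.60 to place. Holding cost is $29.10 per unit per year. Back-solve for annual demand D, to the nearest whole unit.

D ≈ 13,096 boxes per year

Invert the EOQ relation Q*² = 2DS/H.
From Q* = √(2DS/H): D = Q*²H / (2S) = 148.8² × 29.1 / (2 × 24.6) = 13095.852.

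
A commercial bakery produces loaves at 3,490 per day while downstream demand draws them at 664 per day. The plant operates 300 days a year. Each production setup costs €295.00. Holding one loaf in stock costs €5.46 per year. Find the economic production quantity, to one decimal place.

Annual demand D = 664 × 300 = 199,200.
Production build-up factor (1 − d/p) = 1 − 664/3,490 = 0.8097.
Q* = √(2DS / (H(1 − d/p))) = √(2 × 199,200 × 295 / (5.46 × 0.8097)).
= √(117,528,000 / 4.4212) ≈ 5155.858.

Q* ≈ 5,155.9 loaves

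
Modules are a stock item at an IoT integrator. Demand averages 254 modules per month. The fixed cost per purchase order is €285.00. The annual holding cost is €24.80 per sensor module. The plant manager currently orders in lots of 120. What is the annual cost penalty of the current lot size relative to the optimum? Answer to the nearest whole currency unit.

Annual demand D = 254 × 12 = 3,048.
EOQ = √(2DS/H) = √(2 × 3,048 × 285 / 24.8) ≈ 264.68.
Cost at Q* = (D/Q*)S + (Q*/2)H = √(2DSH) ≈ €6,564.03.
Cost at Q = 120: (3,048/120)×285 + (120/2)×24.8 = €7,239.00 + €1,488.00 = €8,727.00.
Excess = €8,727.00 − €6,564.03 = €2,162.97.

Extra cost ≈ €2,163 per year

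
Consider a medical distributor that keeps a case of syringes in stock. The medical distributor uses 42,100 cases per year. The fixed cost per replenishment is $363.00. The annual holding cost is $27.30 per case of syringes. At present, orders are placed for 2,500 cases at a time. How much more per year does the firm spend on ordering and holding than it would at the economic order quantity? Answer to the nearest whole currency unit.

EOQ = √(2DS/H) = √(2 × 42,100 × 363 / 27.3) ≈ 1058.10.
Cost at Q* = (D/Q*)S + (Q*/2)H = √(2DSH) ≈ $28,886.22.
Cost at Q = 2,500: (42,100/2,500)×363 + (2,500/2)×27.3 = $6,112.92 + $34,125.00 = $40,237.92.
Excess = $40,237.92 − $28,886.22 = $11,351.70.

Extra cost ≈ $11,352 per year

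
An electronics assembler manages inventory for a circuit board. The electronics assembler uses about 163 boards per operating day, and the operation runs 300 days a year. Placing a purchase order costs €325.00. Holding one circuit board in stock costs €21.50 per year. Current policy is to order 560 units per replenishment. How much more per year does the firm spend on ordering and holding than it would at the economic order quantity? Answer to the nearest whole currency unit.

Annual demand D = 163 × 300 = 48,900.
EOQ = √(2DS/H) = √(2 × 48,900 × 325 / 21.5) ≈ 1215.88.
Cost at Q* = (D/Q*)S + (Q*/2)H = √(2DSH) ≈ €26,141.49.
Cost at Q = 560: (48,900/560)×325 + (560/2)×21.5 = €28,379.46 + €6,020.00 = €34,399.46.
Excess = €34,399.46 − €26,141.49 = €8,257.97.

Extra cost ≈ €8,258 per year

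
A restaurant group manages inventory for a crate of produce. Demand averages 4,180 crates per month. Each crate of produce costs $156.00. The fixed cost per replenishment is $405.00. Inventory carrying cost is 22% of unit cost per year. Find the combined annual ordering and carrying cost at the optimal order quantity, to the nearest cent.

TC* ≈ $37,341.77

Annual demand D = 4,180 × 12 = 50,160.
Holding cost H = 0.22 × $156.00 = $34.3200 per unit per year.
EOQ = √(2DS/H) = √(2 × 50,160 × 405 / 34.32) ≈ 1088.05.
At Q*, ordering cost (D/Q*)S equals holding cost (Q*/2)H, each = √(DSH/2).
Minimum total = √(2DSH) = √(2 × 50,160 × 405 × 34.32) ≈ 37341.771.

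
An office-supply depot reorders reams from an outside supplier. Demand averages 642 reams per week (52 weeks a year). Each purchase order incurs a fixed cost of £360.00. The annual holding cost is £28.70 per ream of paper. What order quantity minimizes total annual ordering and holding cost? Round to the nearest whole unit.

Annual demand D = 642 × 52 = 33,384.
EOQ = √(2DS / H) = √(2 × 33,384 × 360 / 28.7).
= √(24,036,480 / 28.7) = √837,508.0139 ≈ 915.155.

Q* ≈ 915 reams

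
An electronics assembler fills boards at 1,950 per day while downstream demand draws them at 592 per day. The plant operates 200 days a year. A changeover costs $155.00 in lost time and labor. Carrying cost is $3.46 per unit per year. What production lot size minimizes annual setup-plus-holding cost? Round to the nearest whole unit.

Q* ≈ 3,903 boards

Annual demand D = 592 × 200 = 118,400.
Production build-up factor (1 − d/p) = 1 − 592/1,950 = 0.6964.
Q* = √(2DS / (H(1 − d/p))) = √(2 × 118,400 × 155 / (3.46 × 0.6964)).
= √(36,704,000 / 2.4096) ≈ 3902.888.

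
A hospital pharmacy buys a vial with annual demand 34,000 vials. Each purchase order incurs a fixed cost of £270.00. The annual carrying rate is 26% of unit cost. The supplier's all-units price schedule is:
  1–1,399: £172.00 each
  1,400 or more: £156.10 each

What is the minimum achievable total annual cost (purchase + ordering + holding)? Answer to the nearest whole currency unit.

Holding cost per unit per year at price C is H = 0.26·C.
Candidates are each tier's EOQ (if it falls in that tier) and each price-break quantity.
EOQ at £172.00 = 640.7 (feasible in tier 1): TC = 34,000×£172.00 + (34,000/640.7)×270 + (640.7/2)×0.26×£172.00 = £5,876,654.13.
EOQ at £156.10 = 672.6 < 1400, so use break Q=1400: TC = 34,000×£156.10 + (34,000/1400.0)×270 + (1400.0/2)×0.26×£156.10 = £5,342,367.34.
Lowest total cost among the candidates is at Q = 1400.0.

TC* ≈ £5,342,367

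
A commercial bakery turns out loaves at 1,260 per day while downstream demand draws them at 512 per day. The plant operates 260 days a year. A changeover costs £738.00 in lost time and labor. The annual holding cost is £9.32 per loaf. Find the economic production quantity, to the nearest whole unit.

Annual demand D = 512 × 260 = 133,120.
Production build-up factor (1 − d/p) = 1 − 512/1,260 = 0.5937.
Q* = √(2DS / (H(1 − d/p))) = √(2 × 133,120 × 738 / (9.32 × 0.5937)).
= √(196,485,120 / 5.5328) ≈ 5959.247.

Q* ≈ 5,959 loaves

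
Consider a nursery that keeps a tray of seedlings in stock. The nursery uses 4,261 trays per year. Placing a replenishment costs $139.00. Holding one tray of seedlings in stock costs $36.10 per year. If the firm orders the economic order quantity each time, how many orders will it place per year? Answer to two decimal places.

N ≈ 23.52 orders per year

EOQ = √(2DS/H) = √(2 × 4,261 × 139 / 36.1) ≈ 181.14.
Orders per year = D / Q* = 4,261 / 181.14 ≈ 23.523.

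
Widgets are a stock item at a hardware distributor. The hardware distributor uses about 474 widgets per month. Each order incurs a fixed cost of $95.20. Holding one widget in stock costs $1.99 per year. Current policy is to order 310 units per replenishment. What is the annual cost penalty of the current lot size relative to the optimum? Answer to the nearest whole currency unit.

Annual demand D = 474 × 12 = 5,688.
EOQ = √(2DS/H) = √(2 × 5,688 × 95.2 / 1.99) ≈ 737.71.
Cost at Q* = (D/Q*)S + (Q*/2)H = √(2DSH) ≈ $1,468.05.
Cost at Q = 310: (5,688/310)×95.2 + (310/2)×1.99 = $1,746.77 + $308.45 = $2,055.22.
Excess = $2,055.22 − $1,468.05 = $587.17.

Extra cost ≈ $587 per year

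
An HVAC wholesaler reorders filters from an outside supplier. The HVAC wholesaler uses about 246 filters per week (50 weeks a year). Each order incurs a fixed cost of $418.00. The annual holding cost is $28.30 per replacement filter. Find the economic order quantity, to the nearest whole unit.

Annual demand D = 246 × 50 = 12,300.
EOQ = √(2DS / H) = √(2 × 12,300 × 418 / 28.3).
= √(10,282,800 / 28.3) = √363,349.8233 ≈ 602.785.

Q* ≈ 603 filters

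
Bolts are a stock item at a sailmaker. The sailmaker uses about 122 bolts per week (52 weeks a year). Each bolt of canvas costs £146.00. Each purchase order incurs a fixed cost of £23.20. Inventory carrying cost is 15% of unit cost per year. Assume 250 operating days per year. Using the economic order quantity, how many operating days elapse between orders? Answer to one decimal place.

Annual demand D = 122 × 52 = 6,344.
Holding cost H = 0.15 × £146.00 = £21.9000 per unit per year.
Q* = √(2DS/H) = √(2 × 6,344 × 23.2 / 21.9) ≈ 115.94.
Cycle time = Q*/D × 250 = 115.94 / 6,344 × 250 ≈ 4.569 days.

T ≈ 4.6 days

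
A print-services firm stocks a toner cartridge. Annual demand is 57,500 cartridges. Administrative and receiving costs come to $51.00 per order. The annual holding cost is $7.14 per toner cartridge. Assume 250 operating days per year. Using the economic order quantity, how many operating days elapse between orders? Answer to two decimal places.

Q* = √(2DS/H) = √(2 × 57,500 × 51 / 7.14) ≈ 906.33.
Cycle time = Q*/D × 250 = 906.33 / 57,500 × 250 ≈ 3.941 days.

T ≈ 3.94 days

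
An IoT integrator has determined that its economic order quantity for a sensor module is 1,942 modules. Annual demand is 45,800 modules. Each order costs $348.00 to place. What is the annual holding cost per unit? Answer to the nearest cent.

H ≈ $8.45

The basic EOQ model gives Q* = √(2DS/H); rearrange for the unknown.
From Q* = √(2DS/H): H = 2DS / Q*² = 2 × 45,800 × 348 / 1,942² = 8.4523.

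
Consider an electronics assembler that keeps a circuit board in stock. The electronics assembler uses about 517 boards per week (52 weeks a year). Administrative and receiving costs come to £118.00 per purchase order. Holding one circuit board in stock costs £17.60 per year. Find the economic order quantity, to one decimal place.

Annual demand D = 517 × 52 = 26,884.
EOQ = √(2DS / H) = √(2 × 26,884 × 118 / 17.6).
= √(6,344,624 / 17.6) = √360,490 ≈ 600.408.

Q* ≈ 600.4 boards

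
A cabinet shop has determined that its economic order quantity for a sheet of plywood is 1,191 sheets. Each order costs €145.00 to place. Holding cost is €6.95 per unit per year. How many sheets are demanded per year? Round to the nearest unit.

D ≈ 33,995 sheets per year

Invert the EOQ relation Q*² = 2DS/H.
From Q* = √(2DS/H): D = Q*²H / (2S) = 1,191² × 6.95 / (2 × 145) = 33994.631.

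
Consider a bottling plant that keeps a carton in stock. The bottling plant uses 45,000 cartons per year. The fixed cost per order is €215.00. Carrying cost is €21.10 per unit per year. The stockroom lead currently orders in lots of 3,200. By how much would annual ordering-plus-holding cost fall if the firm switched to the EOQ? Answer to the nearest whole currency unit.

Extra cost ≈ €16,577 per year

EOQ = √(2DS/H) = √(2 × 45,000 × 215 / 21.1) ≈ 957.63.
Cost at Q* = (D/Q*)S + (Q*/2)H = √(2DSH) ≈ €20,206.06.
Cost at Q = 3,200: (45,000/3,200)×215 + (3,200/2)×21.1 = €3,023.44 + €33,760.00 = €36,783.44.
Excess = €36,783.44 − €20,206.06 = €16,577.37.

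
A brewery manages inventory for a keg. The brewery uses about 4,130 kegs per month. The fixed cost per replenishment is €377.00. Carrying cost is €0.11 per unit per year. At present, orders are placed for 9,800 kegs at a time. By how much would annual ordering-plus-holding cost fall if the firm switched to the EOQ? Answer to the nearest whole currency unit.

Extra cost ≈ €418 per year

Annual demand D = 4,130 × 12 = 49,560.
EOQ = √(2DS/H) = √(2 × 49,560 × 377 / 0.11) ≈ 18431.26.
Cost at Q* = (D/Q*)S + (Q*/2)H = √(2DSH) ≈ €2,027.44.
Cost at Q = 9,800: (49,560/9,800)×377 + (9,800/2)×0.11 = €1,906.54 + €539.00 = €2,445.54.
Excess = €2,445.54 − €2,027.44 = €418.10.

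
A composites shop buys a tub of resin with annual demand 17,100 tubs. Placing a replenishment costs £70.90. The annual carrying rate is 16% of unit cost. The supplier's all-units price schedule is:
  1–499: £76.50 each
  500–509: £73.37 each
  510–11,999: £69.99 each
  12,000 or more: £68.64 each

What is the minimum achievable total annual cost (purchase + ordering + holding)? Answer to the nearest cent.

TC* ≈ £1,202,061.83

Holding cost per unit per year at price C is H = 0.16·C.
For each price level, check whether its EOQ is feasible; otherwise the best quantity at that price is the breakpoint.
EOQ at £76.50 = 445.1 (feasible in tier 1): TC = 17,100×£76.50 + (17,100/445.1)×70.9 + (445.1/2)×0.16×£76.50 = £1,313,597.87.
EOQ at £73.37 = 454.5 < 500, so use break Q=500: TC = 17,100×£73.37 + (17,100/500.0)×70.9 + (500.0/2)×0.16×£73.37 = £1,259,986.58.
EOQ at £69.99 = 465.3 < 510, so use break Q=510: TC = 17,100×£69.99 + (17,100/510.0)×70.9 + (510.0/2)×0.16×£69.99 = £1,202,061.83.
EOQ at £68.64 = 469.9 < 12000, so use break Q=12000: TC = 17,100×£68.64 + (17,100/12000.0)×70.9 + (12000.0/2)×0.16×£68.64 = £1,239,739.43.
Lowest total cost among the candidates is at Q = 510.0.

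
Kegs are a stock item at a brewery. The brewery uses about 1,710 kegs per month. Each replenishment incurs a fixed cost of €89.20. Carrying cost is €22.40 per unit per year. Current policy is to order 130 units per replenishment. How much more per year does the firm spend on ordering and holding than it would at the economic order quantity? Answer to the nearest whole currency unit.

Extra cost ≈ €6,480 per year

Annual demand D = 1,710 × 12 = 20,520.
EOQ = √(2DS/H) = √(2 × 20,520 × 89.2 / 22.4) ≈ 404.26.
Cost at Q* = (D/Q*)S + (Q*/2)H = √(2DSH) ≈ €9,055.45.
Cost at Q = 130: (20,520/130)×89.2 + (130/2)×22.4 = €14,079.88 + €1,456.00 = €15,535.88.
Excess = €15,535.88 − €9,055.45 = €6,480.43.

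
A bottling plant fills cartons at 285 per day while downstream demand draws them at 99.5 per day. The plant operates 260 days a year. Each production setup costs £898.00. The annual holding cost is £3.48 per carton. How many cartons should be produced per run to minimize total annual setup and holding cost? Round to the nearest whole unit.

Q* ≈ 4,529 cartons

Annual demand D = 99.5 × 260 = 25,870.
Production build-up factor (1 − d/p) = 1 − 99.5/285 = 0.6509.
Q* = √(2DS / (H(1 − d/p))) = √(2 × 25,870 × 898 / (3.48 × 0.6509)).
= √(46,462,520 / 2.2651) ≈ 4529.103.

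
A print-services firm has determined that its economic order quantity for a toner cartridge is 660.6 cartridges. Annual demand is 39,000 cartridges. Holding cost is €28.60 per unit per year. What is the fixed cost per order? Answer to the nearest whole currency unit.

S ≈ €160

The basic EOQ model gives Q* = √(2DS/H); rearrange for the unknown.
From Q* = √(2DS/H): S = Q*²H / (2D) = 660.6² × 28.6 / (2 × 39,000) = 160.0105.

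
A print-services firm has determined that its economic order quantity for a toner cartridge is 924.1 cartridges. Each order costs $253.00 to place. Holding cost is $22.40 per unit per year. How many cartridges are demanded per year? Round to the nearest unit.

Invert the EOQ relation Q*² = 2DS/H.
From Q* = √(2DS/H): D = Q*²H / (2S) = 924.1² × 22.4 / (2 × 253) = 37803.799.

D ≈ 37,804 cartridges per year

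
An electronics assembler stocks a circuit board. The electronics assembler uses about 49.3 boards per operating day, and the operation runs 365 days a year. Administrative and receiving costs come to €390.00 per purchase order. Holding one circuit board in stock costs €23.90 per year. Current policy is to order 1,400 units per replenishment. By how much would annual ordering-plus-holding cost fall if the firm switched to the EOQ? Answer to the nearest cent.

Annual demand D = 49.3 × 365 = 17,994.5.
EOQ = √(2DS/H) = √(2 × 17,994.5 × 390 / 23.9) ≈ 766.33.
Cost at Q* = (D/Q*)S + (Q*/2)H = √(2DSH) ≈ €18,315.39.
Cost at Q = 1,400: (17,994.5/1,400)×390 + (1,400/2)×23.9 = €5,012.75 + €16,730.00 = €21,742.75.
Excess = €21,742.75 − €18,315.39 = €3,427.36.

Extra cost ≈ €3,427.36 per year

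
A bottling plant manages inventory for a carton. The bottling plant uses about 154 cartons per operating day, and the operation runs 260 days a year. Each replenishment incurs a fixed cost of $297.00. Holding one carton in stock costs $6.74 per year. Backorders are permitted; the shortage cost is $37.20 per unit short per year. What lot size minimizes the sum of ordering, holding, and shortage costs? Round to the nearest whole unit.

Q* ≈ 2,042 cartons

Annual demand D = 154 × 260 = 40,040.
With planned backorders, Q* = √(2DS/H) · √((H+B)/B).
√(2DS/H) = √(2 × 40,040 × 297 / 6.74) = 1878.496.
√((H+B)/B) = √((6.74+37.2)/37.2) = 1.0868.
Q* ≈ 2041.592.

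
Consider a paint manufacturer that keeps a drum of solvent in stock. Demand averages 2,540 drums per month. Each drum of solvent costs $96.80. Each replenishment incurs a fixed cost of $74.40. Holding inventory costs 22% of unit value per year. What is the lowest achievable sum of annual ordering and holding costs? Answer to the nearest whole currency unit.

TC* ≈ $9,828

Annual demand D = 2,540 × 12 = 30,480.
Holding cost H = 0.22 × $96.80 = $21.2960 per unit per year.
EOQ = √(2DS/H) = √(2 × 30,480 × 74.4 / 21.296) ≈ 461.49.
At the optimum the two cost components are equal, so total cost = 2·(Q*/2)H = Q*·H.
Minimum total = √(2DSH) = √(2 × 30,480 × 74.4 × 21.296) ≈ 9827.837.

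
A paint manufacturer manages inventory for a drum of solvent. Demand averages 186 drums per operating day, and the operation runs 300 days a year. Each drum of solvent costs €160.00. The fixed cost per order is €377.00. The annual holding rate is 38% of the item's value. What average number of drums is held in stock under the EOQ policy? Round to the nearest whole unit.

Annual demand D = 186 × 300 = 55,800.
Holding cost H = 0.38 × €160.00 = €60.8000 per unit per year.
The optimal lot size = √(2DS/H) = √(2 × 55,800 × 377 / 60.8) ≈ 831.86.
Average inventory = Q*/2 ≈ 831.86 / 2 = 415.931.

Average inventory ≈ 416 drums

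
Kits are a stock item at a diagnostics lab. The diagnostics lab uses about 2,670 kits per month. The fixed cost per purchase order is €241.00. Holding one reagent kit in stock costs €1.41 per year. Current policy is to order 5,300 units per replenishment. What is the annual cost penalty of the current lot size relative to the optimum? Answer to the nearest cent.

Annual demand D = 2,670 × 12 = 32,040.
EOQ = √(2DS/H) = √(2 × 32,040 × 241 / 1.41) ≈ 3309.48.
Cost at Q* = (D/Q*)S + (Q*/2)H = √(2DSH) ≈ €4,666.37.
Cost at Q = 5,300: (32,040/5,300)×241 + (5,300/2)×1.41 = €1,456.91 + €3,736.50 = €5,193.41.
Excess = €5,193.41 − €4,666.37 = €527.04.

Extra cost ≈ €527.04 per year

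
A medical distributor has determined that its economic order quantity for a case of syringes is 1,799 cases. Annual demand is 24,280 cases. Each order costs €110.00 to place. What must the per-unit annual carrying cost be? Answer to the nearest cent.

H ≈ €1.65

Squaring Q* = √(2DS/H) gives Q*² = 2DS/H.
From Q* = √(2DS/H): H = 2DS / Q*² = 2 × 24,280 × 110 / 1,799² = 1.6505.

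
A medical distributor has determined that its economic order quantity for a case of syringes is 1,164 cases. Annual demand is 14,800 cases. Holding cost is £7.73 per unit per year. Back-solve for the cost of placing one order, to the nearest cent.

The basic EOQ model gives Q* = √(2DS/H); rearrange for the unknown.
From Q* = √(2DS/H): S = Q*²H / (2D) = 1,164² × 7.73 / (2 × 14,800) = 353.8293.

S ≈ £353.83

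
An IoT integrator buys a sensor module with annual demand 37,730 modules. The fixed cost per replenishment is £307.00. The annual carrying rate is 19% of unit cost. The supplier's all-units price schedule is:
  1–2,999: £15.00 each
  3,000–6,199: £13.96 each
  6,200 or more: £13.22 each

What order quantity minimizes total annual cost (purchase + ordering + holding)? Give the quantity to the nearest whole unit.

Q* ≈ 6,200 modules

Holding cost per unit per year at price C is H = 0.19·C.
For each price level, check whether its EOQ is feasible; otherwise the best quantity at that price is the breakpoint.
EOQ at £15.00 = 2851.1 (feasible in tier 1): TC = 37,730×£15.00 + (37,730/2851.1)×307 + (2851.1/2)×0.19×£15.00 = £574,075.50.
EOQ at £13.96 = 2955.3 < 3000, so use break Q=3000: TC = 37,730×£13.96 + (37,730/3000.0)×307 + (3000.0/2)×0.19×£13.96 = £534,550.44.
EOQ at £13.22 = 3036.9 < 6200, so use break Q=6200: TC = 37,730×£13.22 + (37,730/6200.0)×307 + (6200.0/2)×0.19×£13.22 = £508,445.42.
Lowest total cost is £508,445.42 at Q = 6200.0.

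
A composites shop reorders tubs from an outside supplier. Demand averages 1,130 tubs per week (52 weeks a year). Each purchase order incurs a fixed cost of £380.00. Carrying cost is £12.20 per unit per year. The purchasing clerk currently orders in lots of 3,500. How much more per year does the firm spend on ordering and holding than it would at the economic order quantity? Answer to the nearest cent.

Annual demand D = 1,130 × 52 = 58,760.
EOQ = √(2DS/H) = √(2 × 58,760 × 380 / 12.2) ≈ 1913.23.
Cost at Q* = (D/Q*)S + (Q*/2)H = √(2DSH) ≈ £23,341.44.
Cost at Q = 3,500: (58,760/3,500)×380 + (3,500/2)×12.2 = £6,379.66 + £21,350.00 = £27,729.66.
Excess = £27,729.66 − £23,341.44 = £4,388.22.

Extra cost ≈ £4,388.22 per year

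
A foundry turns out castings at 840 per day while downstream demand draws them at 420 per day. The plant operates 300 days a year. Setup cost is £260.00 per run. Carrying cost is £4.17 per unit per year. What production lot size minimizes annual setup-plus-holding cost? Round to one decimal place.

Annual demand D = 420 × 300 = 126,000.
Production build-up factor (1 − d/p) = 1 − 420/840 = 0.5000.
Q* = √(2DS / (H(1 − d/p))) = √(2 × 126,000 × 260 / (4.17 × 0.5000)).
= √(65,520,000 / 2.085) ≈ 5605.752.

Q* ≈ 5,605.8 castings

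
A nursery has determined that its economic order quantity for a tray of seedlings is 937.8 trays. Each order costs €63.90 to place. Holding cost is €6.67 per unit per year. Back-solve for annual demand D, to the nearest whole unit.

Squaring Q* = √(2DS/H) gives Q*² = 2DS/H.
From Q* = √(2DS/H): D = Q*²H / (2S) = 937.8² × 6.67 / (2 × 63.9) = 45900.291.

D ≈ 45,900 trays per year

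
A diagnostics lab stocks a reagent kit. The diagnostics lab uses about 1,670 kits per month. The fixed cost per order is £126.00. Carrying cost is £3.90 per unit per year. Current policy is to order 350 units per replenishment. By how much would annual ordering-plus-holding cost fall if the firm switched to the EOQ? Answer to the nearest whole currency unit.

Extra cost ≈ £3,459 per year

Annual demand D = 1,670 × 12 = 20,040.
EOQ = √(2DS/H) = √(2 × 20,040 × 126 / 3.9) ≈ 1137.93.
Cost at Q* = (D/Q*)S + (Q*/2)H = √(2DSH) ≈ £4,437.94.
Cost at Q = 350: (20,040/350)×126 + (350/2)×3.9 = £7,214.40 + £682.50 = £7,896.90.
Excess = £7,896.90 − £4,437.94 = £3,458.96.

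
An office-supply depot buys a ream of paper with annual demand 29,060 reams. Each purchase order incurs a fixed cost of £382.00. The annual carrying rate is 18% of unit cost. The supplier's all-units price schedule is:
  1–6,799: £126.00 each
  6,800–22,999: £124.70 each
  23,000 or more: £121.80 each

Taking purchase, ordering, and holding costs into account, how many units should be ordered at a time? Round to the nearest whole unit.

Holding cost per unit per year at price C is H = 0.18·C.
For each price level, check whether its EOQ is feasible; otherwise the best quantity at that price is the breakpoint.
EOQ at £126.00 = 989.4 (feasible in tier 1): TC = 29,060×£126.00 + (29,060/989.4)×382 + (989.4/2)×0.18×£126.00 = £3,683,999.65.
EOQ at £124.70 = 994.5 < 6800, so use break Q=6800: TC = 29,060×£124.70 + (29,060/6800.0)×382 + (6800.0/2)×0.18×£124.70 = £3,701,730.89.
EOQ at £121.80 = 1006.3 < 23000, so use break Q=23000: TC = 29,060×£121.80 + (29,060/23000.0)×382 + (23000.0/2)×0.18×£121.80 = £3,792,116.65.
Lowest total cost is £3,683,999.65 at Q = 989.4.

Q* ≈ 989 reams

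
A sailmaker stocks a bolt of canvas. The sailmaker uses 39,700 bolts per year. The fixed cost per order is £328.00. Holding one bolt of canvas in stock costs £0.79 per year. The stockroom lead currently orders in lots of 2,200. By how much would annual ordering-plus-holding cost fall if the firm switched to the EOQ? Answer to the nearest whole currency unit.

EOQ = √(2DS/H) = √(2 × 39,700 × 328 / 0.79) ≈ 5741.61.
Cost at Q* = (D/Q*)S + (Q*/2)H = √(2DSH) ≈ £4,535.87.
Cost at Q = 2,200: (39,700/2,200)×328 + (2,200/2)×0.79 = £5,918.91 + £869.00 = £6,787.91.
Excess = £6,787.91 − £4,535.87 = £2,252.04.

Extra cost ≈ £2,252 per year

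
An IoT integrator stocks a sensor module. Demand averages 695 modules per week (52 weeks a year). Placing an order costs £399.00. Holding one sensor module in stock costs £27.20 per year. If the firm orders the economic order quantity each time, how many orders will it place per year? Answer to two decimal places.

Annual demand D = 695 × 52 = 36,140.
EOQ = √(2DS/H) = √(2 × 36,140 × 399 / 27.2) ≈ 1029.70.
Orders per year = D / Q* = 36,140 / 1029.70 ≈ 35.098.

N ≈ 35.10 orders per year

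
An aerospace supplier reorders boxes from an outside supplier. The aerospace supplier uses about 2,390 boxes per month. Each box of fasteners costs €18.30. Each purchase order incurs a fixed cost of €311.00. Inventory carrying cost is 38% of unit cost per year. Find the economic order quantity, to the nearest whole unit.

Q* ≈ 1,602 boxes

Annual demand D = 2,390 × 12 = 28,680.
Holding cost H = 0.38 × €18.30 = €6.9540 per unit per year.
EOQ = √(2DS / H) = √(2 × 28,680 × 311 / 6.954).
= √(17,838,960 / 6.954) = √2,565,280.4142 ≈ 1601.649.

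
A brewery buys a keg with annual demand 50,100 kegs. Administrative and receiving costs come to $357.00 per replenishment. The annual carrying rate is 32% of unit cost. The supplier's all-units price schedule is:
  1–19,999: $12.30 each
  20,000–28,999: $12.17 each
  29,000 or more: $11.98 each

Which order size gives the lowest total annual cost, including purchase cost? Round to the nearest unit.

Q* ≈ 3,015 kegs

Holding cost per unit per year at price C is H = 0.32·C.
Evaluate total cost at each tier's feasible EOQ or, if the EOQ is below the tier, at the tier's minimum quantity.
EOQ at $12.30 = 3014.7 (feasible in tier 1): TC = 50,100×$12.30 + (50,100/3014.7)×357 + (3014.7/2)×0.32×$12.30 = $628,095.76.
EOQ at $12.17 = 3030.7 < 20000, so use break Q=20000: TC = 50,100×$12.17 + (50,100/20000.0)×357 + (20000.0/2)×0.32×$12.17 = $649,555.29.
EOQ at $11.98 = 3054.7 < 29000, so use break Q=29000: TC = 50,100×$11.98 + (50,100/29000.0)×357 + (29000.0/2)×0.32×$11.98 = $656,401.95.
Lowest total cost is $628,095.76 at Q = 3014.7.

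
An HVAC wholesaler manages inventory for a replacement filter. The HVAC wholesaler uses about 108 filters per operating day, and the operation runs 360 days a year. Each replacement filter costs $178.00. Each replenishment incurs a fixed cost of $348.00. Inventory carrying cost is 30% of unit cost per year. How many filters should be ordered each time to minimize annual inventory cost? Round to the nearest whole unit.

Q* ≈ 712 filters

Annual demand D = 108 × 360 = 38,880.
Holding cost H = 0.30 × $178.00 = $53.4000 per unit per year.
EOQ = √(2DS / H) = √(2 × 38,880 × 348 / 53.4).
= √(27,060,480 / 53.4) = √506,750.5618 ≈ 711.864.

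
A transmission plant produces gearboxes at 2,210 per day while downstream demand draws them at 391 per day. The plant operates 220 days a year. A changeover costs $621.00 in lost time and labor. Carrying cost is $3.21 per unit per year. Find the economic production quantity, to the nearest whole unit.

Annual demand D = 391 × 220 = 86,020.
Production build-up factor (1 − d/p) = 1 − 391/2,210 = 0.8231.
Q* = √(2DS / (H(1 − d/p))) = √(2 × 86,020 × 621 / (3.21 × 0.8231)).
= √(106,836,840 / 2.6421) ≈ 6358.985.

Q* ≈ 6,359 gearboxes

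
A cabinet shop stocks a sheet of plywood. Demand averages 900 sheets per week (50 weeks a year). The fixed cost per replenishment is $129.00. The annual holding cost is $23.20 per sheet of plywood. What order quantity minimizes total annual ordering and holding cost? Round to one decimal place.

Annual demand D = 900 × 50 = 45,000.
EOQ = √(2DS / H) = √(2 × 45,000 × 129 / 23.2).
= √(11,610,000 / 23.2) = √500,431.0345 ≈ 707.412.

Q* ≈ 707.4 sheets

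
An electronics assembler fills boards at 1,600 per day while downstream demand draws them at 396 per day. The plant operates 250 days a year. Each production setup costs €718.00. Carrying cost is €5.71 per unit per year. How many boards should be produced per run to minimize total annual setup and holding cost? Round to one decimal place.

Q* ≈ 5,752.1 boards

Annual demand D = 396 × 250 = 99,000.
Production build-up factor (1 − d/p) = 1 − 396/1,600 = 0.7525.
Q* = √(2DS / (H(1 − d/p))) = √(2 × 99,000 × 718 / (5.71 × 0.7525)).
= √(142,164,000 / 4.2968) ≈ 5752.061.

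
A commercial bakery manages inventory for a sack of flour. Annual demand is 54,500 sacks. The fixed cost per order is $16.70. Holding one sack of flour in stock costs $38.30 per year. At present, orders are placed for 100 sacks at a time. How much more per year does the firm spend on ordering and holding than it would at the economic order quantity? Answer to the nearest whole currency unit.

Extra cost ≈ $2,667 per year

EOQ = √(2DS/H) = √(2 × 54,500 × 16.7 / 38.3) ≈ 218.01.
Cost at Q* = (D/Q*)S + (Q*/2)H = √(2DSH) ≈ $8,349.70.
Cost at Q = 100: (54,500/100)×16.7 + (100/2)×38.3 = $9,101.50 + $1,915.00 = $11,016.50.
Excess = $11,016.50 − $8,349.70 = $2,666.80.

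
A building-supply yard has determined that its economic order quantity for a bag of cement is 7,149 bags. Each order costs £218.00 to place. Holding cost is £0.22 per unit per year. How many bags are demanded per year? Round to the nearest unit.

Invert the EOQ relation Q*² = 2DS/H.
From Q* = √(2DS/H): D = Q*²H / (2S) = 7,149² × 0.22 / (2 × 218) = 25788.542.

D ≈ 25,789 bags per year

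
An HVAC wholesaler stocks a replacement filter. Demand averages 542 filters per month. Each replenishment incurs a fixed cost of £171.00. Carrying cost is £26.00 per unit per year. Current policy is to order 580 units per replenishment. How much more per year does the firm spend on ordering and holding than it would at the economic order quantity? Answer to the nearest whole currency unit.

Annual demand D = 542 × 12 = 6,504.
EOQ = √(2DS/H) = √(2 × 6,504 × 171 / 26) ≈ 292.49.
Cost at Q* = (D/Q*)S + (Q*/2)H = √(2DSH) ≈ £7,604.84.
Cost at Q = 580: (6,504/580)×171 + (580/2)×26 = £1,917.56 + £7,540.00 = £9,457.56.
Excess = £9,457.56 − £7,604.84 = £1,852.72.

Extra cost ≈ £1,853 per year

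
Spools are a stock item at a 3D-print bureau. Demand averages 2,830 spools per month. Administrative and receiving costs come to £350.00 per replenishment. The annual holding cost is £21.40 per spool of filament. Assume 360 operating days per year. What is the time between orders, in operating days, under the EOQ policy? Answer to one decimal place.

Annual demand D = 2,830 × 12 = 33,960.
EOQ = √(2DS/H) = √(2 × 33,960 × 350 / 21.4) ≈ 1053.96.
Cycle time = Q*/D × 360 = 1053.96 / 33,960 × 360 ≈ 11.173 days.

T ≈ 11.2 days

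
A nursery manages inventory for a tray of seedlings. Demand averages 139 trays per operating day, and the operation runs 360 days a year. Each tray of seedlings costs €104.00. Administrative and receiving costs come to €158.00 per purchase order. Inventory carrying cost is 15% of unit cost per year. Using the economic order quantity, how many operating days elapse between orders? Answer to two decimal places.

T ≈ 7.24 days

Annual demand D = 139 × 360 = 50,040.
Holding cost H = 0.15 × €104.00 = €15.6000 per unit per year.
The optimal lot size = √(2DS/H) = √(2 × 50,040 × 158 / 15.6) ≈ 1006.79.
Cycle time = Q*/D × 360 = 1006.79 / 50,040 × 360 ≈ 7.243 days.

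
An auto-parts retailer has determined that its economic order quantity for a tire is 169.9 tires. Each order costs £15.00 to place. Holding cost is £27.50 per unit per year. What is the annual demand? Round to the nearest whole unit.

D ≈ 26,461 tires per year

Invert the EOQ relation Q*² = 2DS/H.
From Q* = √(2DS/H): D = Q*²H / (2S) = 169.9² × 27.5 / (2 × 15) = 26460.509.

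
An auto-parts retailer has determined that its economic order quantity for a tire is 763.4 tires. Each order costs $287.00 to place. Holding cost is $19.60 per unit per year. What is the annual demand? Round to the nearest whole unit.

D ≈ 19,900 tires per year

The basic EOQ model gives Q* = √(2DS/H); rearrange for the unknown.
From Q* = √(2DS/H): D = Q*²H / (2S) = 763.4² × 19.6 / (2 × 287) = 19899.790.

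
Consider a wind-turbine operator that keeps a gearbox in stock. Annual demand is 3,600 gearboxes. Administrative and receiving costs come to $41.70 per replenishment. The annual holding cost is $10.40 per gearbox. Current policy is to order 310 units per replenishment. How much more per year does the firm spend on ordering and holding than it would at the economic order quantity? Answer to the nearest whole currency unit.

EOQ = √(2DS/H) = √(2 × 3,600 × 41.7 / 10.4) ≈ 169.91.
Cost at Q* = (D/Q*)S + (Q*/2)H = √(2DSH) ≈ $1,767.06.
Cost at Q = 310: (3,600/310)×41.7 + (310/2)×10.4 = $484.26 + $1,612.00 = $2,096.26.
Excess = $2,096.26 − $1,767.06 = $329.20.

Extra cost ≈ $329 per year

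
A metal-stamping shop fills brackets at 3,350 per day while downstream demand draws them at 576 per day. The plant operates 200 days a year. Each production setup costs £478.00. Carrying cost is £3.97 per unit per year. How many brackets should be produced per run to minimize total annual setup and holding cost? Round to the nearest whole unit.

Q* ≈ 5,788 brackets

Annual demand D = 576 × 200 = 115,200.
Production build-up factor (1 − d/p) = 1 − 576/3,350 = 0.8281.
Q* = √(2DS / (H(1 − d/p))) = √(2 × 115,200 × 478 / (3.97 × 0.8281)).
= √(110,131,200 / 3.2874) ≈ 5788.008.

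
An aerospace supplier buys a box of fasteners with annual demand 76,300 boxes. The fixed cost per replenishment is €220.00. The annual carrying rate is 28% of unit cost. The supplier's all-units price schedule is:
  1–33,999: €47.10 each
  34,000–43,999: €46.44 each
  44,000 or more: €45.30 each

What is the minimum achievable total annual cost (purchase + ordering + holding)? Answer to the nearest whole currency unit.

TC* ≈ €3,614,772

Holding cost per unit per year at price C is H = 0.28·C.
Candidates are each tier's EOQ (if it falls in that tier) and each price-break quantity.
EOQ at €47.10 = 1595.5 (feasible in tier 1): TC = 76,300×€47.10 + (76,300/1595.5)×220 + (1595.5/2)×0.28×€47.10 = €3,614,771.57.
EOQ at €46.44 = 1606.8 < 34000, so use break Q=34000: TC = 76,300×€46.44 + (76,300/34000.0)×220 + (34000.0/2)×0.28×€46.44 = €3,764,920.11.
EOQ at €45.30 = 1626.9 < 44000, so use break Q=44000: TC = 76,300×€45.30 + (76,300/44000.0)×220 + (44000.0/2)×0.28×€45.30 = €3,735,819.50.
Lowest total cost among the candidates is at Q = 1595.5.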